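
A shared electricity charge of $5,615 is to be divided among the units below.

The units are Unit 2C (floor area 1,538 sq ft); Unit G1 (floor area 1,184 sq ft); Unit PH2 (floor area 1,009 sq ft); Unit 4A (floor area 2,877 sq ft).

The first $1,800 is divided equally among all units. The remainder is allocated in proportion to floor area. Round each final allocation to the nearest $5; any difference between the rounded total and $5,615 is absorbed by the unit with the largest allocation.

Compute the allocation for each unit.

Equal tier: $1,800 ÷ 4 = $450 apiece.
Remainder $3,815 by floor area (total 6,608): Unit 2C 887.93 → $890; Unit G1 683.56 → $685; Unit PH2 582.53 → $585; Unit 4A 1,660.98 → $1,660.
Rounding difference −$5 on remainder applied to Unit 4A.
Totals: Unit 2C $450 + $890 = $1,340; Unit G1 $450 + $685 = $1,135; Unit PH2 $450 + $585 = $1,035; Unit 4A $450 + $1,655 = $2,105.

Unit 2C: $1,340 | Unit G1: $1,135 | Unit PH2: $1,035 | Unit 4A: $2,105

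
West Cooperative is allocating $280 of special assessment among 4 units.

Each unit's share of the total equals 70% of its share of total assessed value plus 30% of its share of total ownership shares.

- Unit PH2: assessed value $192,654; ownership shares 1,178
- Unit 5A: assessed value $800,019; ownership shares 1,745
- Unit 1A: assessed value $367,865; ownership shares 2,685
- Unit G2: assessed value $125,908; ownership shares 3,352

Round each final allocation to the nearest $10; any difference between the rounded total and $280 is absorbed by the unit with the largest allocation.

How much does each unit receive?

Unit PH2: $40 · Unit 5A: $120 · Unit 1A: $70 · Unit G2: $50

Totals — assessed value 1,486,446, ownership shares 8,960.
Composite weights (70% assessed value + 30% ownership shares): Unit PH2 0.1302; Unit 5A 0.4352; Unit 1A 0.2631; Unit G2 0.1715.
Raw shares: Unit PH2 36.45; Unit 5A 121.85; Unit 1A 73.68; Unit G2 48.03.
At nearest $10: Unit PH2 $40; Unit 5A $120; Unit 1A $70; Unit G2 $50. Sum = $280.
No rounding difference to absorb.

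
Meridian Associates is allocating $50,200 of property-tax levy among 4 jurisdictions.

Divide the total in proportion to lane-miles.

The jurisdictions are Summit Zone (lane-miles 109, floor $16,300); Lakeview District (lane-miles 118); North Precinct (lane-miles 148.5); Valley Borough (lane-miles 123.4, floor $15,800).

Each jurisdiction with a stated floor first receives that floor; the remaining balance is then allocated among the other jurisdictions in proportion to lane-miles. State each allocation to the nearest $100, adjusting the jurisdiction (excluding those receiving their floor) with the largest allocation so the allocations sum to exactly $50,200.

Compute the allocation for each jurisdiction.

Guaranteed amounts: Summit Zone $16,300; Valley Borough $15,800. Balance $18,100.
Balance split over remaining lane-miles 266.5: Lakeview District 8,014.26 → $8,000; North Precinct 10,085.74 → $10,100.

Summit Zone: $16,300 | Lakeview District: $8,000 | North Precinct: $10,100 | Valley Borough: $15,800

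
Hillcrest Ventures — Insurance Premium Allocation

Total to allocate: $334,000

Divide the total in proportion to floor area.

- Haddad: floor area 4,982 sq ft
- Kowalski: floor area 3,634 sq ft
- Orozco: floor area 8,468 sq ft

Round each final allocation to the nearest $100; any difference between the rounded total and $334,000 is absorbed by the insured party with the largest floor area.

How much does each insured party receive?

Floor area total: 4,982 + 3,634 + 8,468 = 17,084.
Unrounded shares: Haddad 97,400.37; Kowalski 71,046.36; Orozco 165,553.27.
Rounded to nearest $100: Haddad $97,400; Kowalski $71,000; Orozco $165,600. Sum = $334,000.
No rounding difference to absorb.

Haddad: $97,400 | Kowalski: $71,000 | Orozco: $165,600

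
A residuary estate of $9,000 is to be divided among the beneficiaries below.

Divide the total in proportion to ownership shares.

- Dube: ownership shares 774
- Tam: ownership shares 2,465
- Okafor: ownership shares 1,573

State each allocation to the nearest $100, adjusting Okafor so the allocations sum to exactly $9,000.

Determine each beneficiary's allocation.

Dube: $1,400 | Tam: $4,600 | Okafor: $3,000

Total ownership shares = 4,812.
Raw shares: Dube 774/4,812 × $9,000 = 1,447.63; Tam 2,465/4,812 × $9,000 = 4,610.35; Okafor 1,573/4,812 × $9,000 = 2,942.02.
After rounding ($100): Dube $1,400; Tam $4,600; Okafor $2,900. Sum = $8,900.
Difference $9,000 − $8,900 = +$100 applied to Okafor: Okafor becomes $3,000.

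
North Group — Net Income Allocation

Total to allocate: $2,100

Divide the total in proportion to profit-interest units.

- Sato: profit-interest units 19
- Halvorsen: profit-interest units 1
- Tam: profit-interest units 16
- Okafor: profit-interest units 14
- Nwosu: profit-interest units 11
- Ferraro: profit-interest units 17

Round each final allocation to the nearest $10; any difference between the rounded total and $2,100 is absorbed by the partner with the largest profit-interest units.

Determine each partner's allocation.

Combined profit-interest units = 19 + 1 + 16 + 14 + 11 + 17 = 78.
Unrounded shares: Sato 511.54; Halvorsen 26.92; Tam 430.77; Okafor 376.92; Nwosu 296.15; Ferraro 457.69.
Rounded to nearest $10: Sato $510; Halvorsen $30; Tam $430; Okafor $380; Nwosu $300; Ferraro $460. Sum = $2,110.
Difference $2,100 − $2,110 = −$10 applied to largest profit-interest units (Sato): Sato becomes $500.

Sato: $500 · Halvorsen: $30 · Tam: $430 · Okafor: $380 · Nwosu: $300 · Ferraro: $460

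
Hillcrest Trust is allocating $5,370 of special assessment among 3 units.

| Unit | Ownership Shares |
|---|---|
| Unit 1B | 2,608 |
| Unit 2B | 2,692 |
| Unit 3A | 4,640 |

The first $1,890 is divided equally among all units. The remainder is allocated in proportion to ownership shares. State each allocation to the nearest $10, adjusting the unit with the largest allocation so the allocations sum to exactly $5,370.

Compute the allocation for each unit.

$1,890 shared equally gives $630 per unit.
Remainder $3,480 by ownership shares (total 9,940): Unit 1B 913.06 → $910; Unit 2B 942.47 → $940; Unit 3A 1,624.47 → $1,620.
Rounding difference +$10 on remainder applied to Unit 3A.
Totals: Unit 1B $630 + $910 = $1,540; Unit 2B $630 + $940 = $1,570; Unit 3A $630 + $1,630 = $2,260.

Unit 1B: $1,540 | Unit 2B: $1,570 | Unit 3A: $2,260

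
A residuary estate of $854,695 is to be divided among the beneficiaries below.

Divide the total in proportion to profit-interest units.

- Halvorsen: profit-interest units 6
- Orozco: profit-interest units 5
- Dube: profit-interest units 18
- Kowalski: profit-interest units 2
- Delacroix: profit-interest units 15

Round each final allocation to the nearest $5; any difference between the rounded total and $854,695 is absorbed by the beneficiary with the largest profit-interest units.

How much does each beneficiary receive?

Halvorsen: $111,480 | Orozco: $92,900 | Dube: $334,450 | Kowalski: $37,160 | Delacroix: $278,705

Profit-interest units total: 46.
Unrounded shares: Halvorsen 6/46 × $854,695 = 111,481.96; Orozco 5/46 × $854,695 = 92,901.63; Dube 18/46 × $854,695 = 334,445.87; Kowalski 2/46 × $854,695 = 37,160.65; Delacroix 15/46 × $854,695 = 278,704.89.
At nearest $5: Halvorsen $111,480; Orozco $92,900; Dube $334,445; Kowalski $37,160; Delacroix $278,705. Sum = $854,690.
Difference $854,695 − $854,690 = +$5 applied to largest profit-interest units (Dube): Dube becomes $334,450.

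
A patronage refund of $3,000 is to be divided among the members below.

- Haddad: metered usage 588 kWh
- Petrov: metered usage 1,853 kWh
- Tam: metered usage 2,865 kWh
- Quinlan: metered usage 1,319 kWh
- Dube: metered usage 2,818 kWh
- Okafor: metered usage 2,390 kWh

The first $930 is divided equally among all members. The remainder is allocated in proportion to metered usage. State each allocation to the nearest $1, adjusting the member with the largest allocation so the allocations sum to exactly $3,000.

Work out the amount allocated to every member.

Haddad: $258 · Petrov: $479 · Tam: $656 · Quinlan: $386 · Dube: $648 · Okafor: $573

$930 shared equally gives $155 per member.
Remainder $2,070 by metered usage (total 11,833): Haddad 102.86 → $103; Petrov 324.15 → $324; Tam 501.19 → $501; Quinlan 230.74 → $231; Dube 492.97 → $493; Okafor 418.09 → $418.
Totals: Haddad $155 + $103 = $258; Petrov $155 + $324 = $479; Tam $155 + $501 = $656; Quinlan $155 + $231 = $386; Dube $155 + $493 = $648; Okafor $155 + $418 = $573.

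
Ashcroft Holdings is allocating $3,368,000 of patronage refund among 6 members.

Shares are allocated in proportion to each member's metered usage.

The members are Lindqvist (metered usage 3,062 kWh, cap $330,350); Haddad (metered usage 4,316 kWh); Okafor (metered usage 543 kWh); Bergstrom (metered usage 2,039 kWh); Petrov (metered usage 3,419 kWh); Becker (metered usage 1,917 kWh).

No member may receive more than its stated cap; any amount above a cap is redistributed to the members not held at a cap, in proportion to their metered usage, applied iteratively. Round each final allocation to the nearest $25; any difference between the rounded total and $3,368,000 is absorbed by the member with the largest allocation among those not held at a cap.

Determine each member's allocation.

Lindqvist: $330,350 · Haddad: $1,071,650 · Okafor: $134,825 · Bergstrom: $506,275 · Petrov: $848,925 · Becker: $475,975

Combined metered usage = 15,296.
Proportional shares (ignoring caps): Lindqvist 674,216.53; Haddad 950,332.64; Okafor 119,562.24; Bergstrom 448,963.91; Petrov 752,823.74; Becker 422,100.94.
Capped: Lindqvist ($330,350); balance $3,037,650 reallocated over remaining metered usage 12,234.
Shares after redistribution: Haddad 1,071,644.38 → $1,071,650; Okafor 134,824.58 → $134,825; Bergstrom 506,275.00 → $506,275; Petrov 848,923.11 → $848,925; Becker 475,982.92 → $475,975.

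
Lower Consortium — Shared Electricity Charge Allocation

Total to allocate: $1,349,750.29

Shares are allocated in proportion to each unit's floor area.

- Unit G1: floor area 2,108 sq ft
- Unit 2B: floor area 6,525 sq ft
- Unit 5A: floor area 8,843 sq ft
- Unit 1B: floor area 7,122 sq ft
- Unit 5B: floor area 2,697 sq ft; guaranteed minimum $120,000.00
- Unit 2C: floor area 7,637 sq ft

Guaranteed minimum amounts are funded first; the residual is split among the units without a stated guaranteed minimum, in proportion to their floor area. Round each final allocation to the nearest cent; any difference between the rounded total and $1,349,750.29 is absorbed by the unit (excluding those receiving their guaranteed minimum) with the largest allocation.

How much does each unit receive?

Guaranteed amounts: Unit 5B $120,000.00. Residual $1,229,750.29.
Residual split over remaining floor area 32,235: Unit G1 80,419.2217 → $80,419.22; Unit 2B 248,925.7218 → $248,925.72; Unit 5A 337,356.3460 → $337,356.35; Unit 1B 271,700.9947 → $271,700.99; Unit 2C 291,348.0057 → $291,348.01.

Unit G1: $80,419.22 | Unit 2B: $248,925.72 | Unit 5A: $337,356.35 | Unit 1B: $271,700.99 | Unit 5B: $120,000.00 | Unit 2C: $291,348.01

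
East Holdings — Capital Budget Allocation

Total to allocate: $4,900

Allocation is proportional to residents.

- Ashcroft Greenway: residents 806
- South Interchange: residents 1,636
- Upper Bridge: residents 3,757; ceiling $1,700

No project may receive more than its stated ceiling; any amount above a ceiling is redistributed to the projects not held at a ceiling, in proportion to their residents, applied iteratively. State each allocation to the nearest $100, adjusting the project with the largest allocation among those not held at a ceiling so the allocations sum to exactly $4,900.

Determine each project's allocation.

Ashcroft Greenway: $1,100 | South Interchange: $2,100 | Upper Bridge: $1,700

Sum of residents: 6,199.
Proportional shares (ignoring caps): Ashcroft Greenway 637.10; South Interchange 1,293.18; Upper Bridge 2,969.72.
Cap binds for Upper Bridge ($1,700); balance $3,200 reallocated over remaining residents 2,442.
Remaining shares: Ashcroft Greenway 1,056.18 → $1,100; South Interchange 2,143.82 → $2,100.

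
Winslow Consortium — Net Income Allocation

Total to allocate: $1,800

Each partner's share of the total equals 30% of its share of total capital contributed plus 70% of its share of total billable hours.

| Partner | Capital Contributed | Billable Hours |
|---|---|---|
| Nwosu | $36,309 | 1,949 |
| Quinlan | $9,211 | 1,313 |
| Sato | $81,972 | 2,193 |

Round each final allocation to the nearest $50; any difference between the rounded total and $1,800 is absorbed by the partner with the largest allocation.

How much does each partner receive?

Capital contributed total 127,492; billable hours total 5,455.
Blended shares (30% capital contributed + 70% billable hours): Nwosu 0.3355; Quinlan 0.1902; Sato 0.4743.
Unrounded shares: Nwosu 603.97; Quinlan 342.29; Sato 853.74.
Rounded to nearest $50: Nwosu $600; Quinlan $350; Sato $850. Sum = $1,800.
Rounded total matches; no reconciliation needed.

Nwosu: $600 | Quinlan: $350 | Sato: $850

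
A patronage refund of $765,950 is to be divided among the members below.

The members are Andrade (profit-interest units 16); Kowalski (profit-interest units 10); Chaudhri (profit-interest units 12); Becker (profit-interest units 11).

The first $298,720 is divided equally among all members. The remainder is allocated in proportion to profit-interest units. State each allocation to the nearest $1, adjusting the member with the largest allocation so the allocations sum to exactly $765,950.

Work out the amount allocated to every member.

Andrade: $227,245; Kowalski: $170,033; Chaudhri: $189,104; Becker: $179,568

Equal tier: $298,720 ÷ 4 = $74,680 apiece.
Remainder $467,230 by profit-interest units (total 49): Andrade 152,564.90 → $152,565; Kowalski 95,353.06 → $95,353; Chaudhri 114,423.67 → $114,424; Becker 104,888.37 → $104,888.
Totals: Andrade $74,680 + $152,565 = $227,245; Kowalski $74,680 + $95,353 = $170,033; Chaudhri $74,680 + $114,424 = $189,104; Becker $74,680 + $104,888 = $179,568.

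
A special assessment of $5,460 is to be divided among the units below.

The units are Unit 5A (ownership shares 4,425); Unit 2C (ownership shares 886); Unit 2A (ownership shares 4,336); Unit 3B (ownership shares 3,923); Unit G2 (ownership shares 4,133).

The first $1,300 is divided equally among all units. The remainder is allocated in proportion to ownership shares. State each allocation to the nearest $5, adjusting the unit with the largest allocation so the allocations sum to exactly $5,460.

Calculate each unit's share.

$1,300 shared equally gives $260 per unit.
Remainder $4,160 by ownership shares (total 17,703): Unit 5A 1,039.82 → $1,040; Unit 2C 208.20 → $210; Unit 2A 1,018.91 → $1,020; Unit 3B 921.86 → $920; Unit G2 971.21 → $970.
Totals: Unit 5A $260 + $1,040 = $1,300; Unit 2C $260 + $210 = $470; Unit 2A $260 + $1,020 = $1,280; Unit 3B $260 + $920 = $1,180; Unit G2 $260 + $970 = $1,230.

Unit 5A: $1,300 · Unit 2C: $470 · Unit 2A: $1,280 · Unit 3B: $1,180 · Unit G2: $1,230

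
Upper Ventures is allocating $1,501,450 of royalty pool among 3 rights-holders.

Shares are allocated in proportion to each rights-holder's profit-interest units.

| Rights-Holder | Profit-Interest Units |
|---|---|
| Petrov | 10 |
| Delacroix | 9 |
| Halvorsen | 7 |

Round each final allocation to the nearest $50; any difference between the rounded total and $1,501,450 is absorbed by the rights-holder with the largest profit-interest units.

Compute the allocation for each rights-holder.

Total profit-interest units = 10 + 9 + 7 = 26.
Unrounded shares: Petrov 577,480.77; Delacroix 519,732.69; Halvorsen 404,236.54.
At nearest $50: Petrov $577,500; Delacroix $519,750; Halvorsen $404,250. Sum = $1,501,500.
Difference $1,501,450 − $1,501,500 = −$50 applied to largest profit-interest units (Petrov): Petrov becomes $577,450.

Petrov: $577,450 · Delacroix: $519,750 · Halvorsen: $404,250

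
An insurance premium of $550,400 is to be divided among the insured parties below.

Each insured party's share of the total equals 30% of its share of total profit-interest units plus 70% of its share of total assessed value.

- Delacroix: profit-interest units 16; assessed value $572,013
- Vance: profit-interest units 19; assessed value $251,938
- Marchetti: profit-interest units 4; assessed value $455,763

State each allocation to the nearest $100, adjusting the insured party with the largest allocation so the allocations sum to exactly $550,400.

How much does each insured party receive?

Delacroix: $239,900 | Vance: $156,300 | Marchetti: $154,200

Totals — profit-interest units 39, assessed value 1,279,714.
Composite weights (30% profit-interest units + 70% assessed value): Delacroix 0.4360; Vance 0.2840; Marchetti 0.2801.
Proportional shares: Delacroix 239,955.93; Vance 156,293.36; Marchetti 154,150.71.
Rounded to nearest $100: Delacroix $240,000; Vance $156,300; Marchetti $154,200. Sum = $550,500.
Difference $550,400 − $550,500 = −$100 applied to largest allocation (Delacroix): Delacroix becomes $239,900.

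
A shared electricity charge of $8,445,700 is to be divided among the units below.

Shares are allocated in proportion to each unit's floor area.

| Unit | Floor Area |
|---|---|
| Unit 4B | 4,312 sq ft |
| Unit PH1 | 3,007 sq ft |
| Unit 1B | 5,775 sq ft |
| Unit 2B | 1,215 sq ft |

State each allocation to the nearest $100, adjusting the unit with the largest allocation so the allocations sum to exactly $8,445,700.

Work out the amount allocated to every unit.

Unit 4B: $2,545,100 | Unit PH1: $1,774,800 | Unit 1B: $3,408,700 | Unit 2B: $717,100

Total floor area = 14,309.
Pro-rata amounts: Unit 4B 4,312/14,309 × $8,445,700 = 2,545,101.57; Unit PH1 3,007/14,309 × $8,445,700 = 1,774,842.40; Unit 1B 5,775/14,309 × $8,445,700 = 3,408,618.18; Unit 2B 1,215/14,309 × $8,445,700 = 717,137.85.
After rounding ($100): Unit 4B $2,545,100; Unit PH1 $1,774,800; Unit 1B $3,408,600; Unit 2B $717,100. Sum = $8,445,600.
Difference $8,445,700 − $8,445,600 = +$100 applied to largest allocation (Unit 1B): Unit 1B becomes $3,408,700.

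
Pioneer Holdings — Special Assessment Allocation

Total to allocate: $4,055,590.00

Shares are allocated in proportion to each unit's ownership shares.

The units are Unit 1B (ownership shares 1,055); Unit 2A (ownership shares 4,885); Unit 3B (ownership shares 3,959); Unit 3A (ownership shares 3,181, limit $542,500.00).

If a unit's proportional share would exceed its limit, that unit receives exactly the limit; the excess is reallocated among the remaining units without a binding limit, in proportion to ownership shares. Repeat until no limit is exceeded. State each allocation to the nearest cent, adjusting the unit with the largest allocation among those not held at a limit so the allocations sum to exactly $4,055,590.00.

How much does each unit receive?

Unit 1B: $374,412.56; Unit 2A: $1,733,654.38; Unit 3B: $1,405,023.06; Unit 3A: $542,500.00

Total ownership shares = 13,080.
Unconstrained shares: Unit 1B 327,113.7194; Unit 2A 1,514,645.0420; Unit 3B 1,227,529.1139; Unit 3A 986,302.1246.
Held at cap: Unit 3A ($542,500.00); residual $3,513,090.00 reallocated over remaining ownership shares 9,899.
Remaining shares: Unit 1B 374,412.5619 → $374,412.56; Unit 2A 1,733,654.3742 → $1,733,654.37; Unit 3B 1,405,023.0639 → $1,405,023.06.
Rounding difference +$0.01 applied to Unit 2A → $1,733,654.38.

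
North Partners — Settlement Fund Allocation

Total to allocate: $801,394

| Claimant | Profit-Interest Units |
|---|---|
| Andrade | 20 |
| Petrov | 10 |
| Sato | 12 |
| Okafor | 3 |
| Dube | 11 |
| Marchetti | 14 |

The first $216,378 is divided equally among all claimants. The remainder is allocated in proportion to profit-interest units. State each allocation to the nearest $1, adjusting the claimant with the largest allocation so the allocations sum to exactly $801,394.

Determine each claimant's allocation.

Equal tier: $216,378 ÷ 6 = $36,063 apiece.
Remainder $585,016 by profit-interest units (total 70): Andrade 167,147.43 → $167,147; Petrov 83,573.71 → $83,574; Sato 100,288.46 → $100,288; Okafor 25,072.11 → $25,072; Dube 91,931.09 → $91,931; Marchetti 117,003.20 → $117,003.
Rounding difference +$1 on remainder applied to Andrade.
Totals: Andrade $36,063 + $167,148 = $203,211; Petrov $36,063 + $83,574 = $119,637; Sato $36,063 + $100,288 = $136,351; Okafor $36,063 + $25,072 = $61,135; Dube $36,063 + $91,931 = $127,994; Marchetti $36,063 + $117,003 = $153,066.

Andrade: $203,211 · Petrov: $119,637 · Sato: $136,351 · Okafor: $61,135 · Dube: $127,994 · Marchetti: $153,066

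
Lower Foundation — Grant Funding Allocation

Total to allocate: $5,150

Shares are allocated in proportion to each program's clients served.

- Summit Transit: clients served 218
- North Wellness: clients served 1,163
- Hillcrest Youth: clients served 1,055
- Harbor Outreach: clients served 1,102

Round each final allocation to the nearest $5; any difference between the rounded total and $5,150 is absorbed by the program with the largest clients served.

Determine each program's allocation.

Summit Transit: $315 · North Wellness: $1,695 · Hillcrest Youth: $1,535 · Harbor Outreach: $1,605

Sum of clients served: 218 + 1,163 + 1,055 + 1,102 = 3,538.
Pro-rata amounts: Summit Transit 317.33; North Wellness 1,692.89; Hillcrest Youth 1,535.68; Harbor Outreach 1,604.10.
Rounded to nearest $5: Summit Transit $315; North Wellness $1,695; Hillcrest Youth $1,535; Harbor Outreach $1,605. Sum = $5,150.
Sum already equals the total — no adjustment.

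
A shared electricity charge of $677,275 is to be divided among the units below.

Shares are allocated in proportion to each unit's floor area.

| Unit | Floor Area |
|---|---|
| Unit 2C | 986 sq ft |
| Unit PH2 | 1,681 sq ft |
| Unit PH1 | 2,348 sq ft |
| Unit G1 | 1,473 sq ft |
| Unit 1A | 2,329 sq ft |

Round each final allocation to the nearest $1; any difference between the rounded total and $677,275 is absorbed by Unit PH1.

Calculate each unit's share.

Unit 2C: $75,739 | Unit PH2: $129,125 | Unit PH1: $180,362 | Unit G1: $113,148 | Unit 1A: $178,901

Sum of floor area: 8,817.
Raw shares: Unit 2C 986/8,817 × $677,275 = 75,739.27; Unit PH2 1,681/8,817 × $677,275 = 129,125.47; Unit PH1 2,348/8,817 × $677,275 = 180,360.86; Unit G1 1,473/8,817 × $677,275 = 113,148.02; Unit 1A 2,329/8,817 × $677,275 = 178,901.38.
At nearest $1: Unit 2C $75,739; Unit PH2 $129,125; Unit PH1 $180,361; Unit G1 $113,148; Unit 1A $178,901. Sum = $677,274.
Difference $677,275 − $677,274 = +$1 applied to Unit PH1: Unit PH1 becomes $180,362.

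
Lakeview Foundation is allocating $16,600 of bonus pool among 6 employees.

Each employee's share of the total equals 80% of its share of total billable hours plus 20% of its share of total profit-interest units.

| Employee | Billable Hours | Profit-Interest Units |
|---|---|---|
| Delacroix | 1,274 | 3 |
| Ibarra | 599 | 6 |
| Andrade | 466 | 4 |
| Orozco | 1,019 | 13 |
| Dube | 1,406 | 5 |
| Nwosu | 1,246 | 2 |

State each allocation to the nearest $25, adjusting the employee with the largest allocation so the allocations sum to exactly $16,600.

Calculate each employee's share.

Totals — billable hours 6,010, profit-interest units 33.
Blended shares (80% billable hours + 20% profit-interest units): Delacroix 0.1878; Ibarra 0.1161; Andrade 0.0863; Orozco 0.2144; Dube 0.2175; Nwosu 0.1780.
Proportional shares: Delacroix 3,116.91; Ibarra 1,927.22; Andrade 1,432.12; Orozco 3,559.51; Dube 3,609.80; Nwosu 2,954.44.
At nearest $25: Delacroix $3,125; Ibarra $1,925; Andrade $1,425; Orozco $3,550; Dube $3,600; Nwosu $2,950. Sum = $16,575.
Difference $16,600 − $16,575 = +$25 applied to largest allocation (Dube): Dube becomes $3,625.

Delacroix: $3,125 | Ibarra: $1,925 | Andrade: $1,425 | Orozco: $3,550 | Dube: $3,625 | Nwosu: $2,950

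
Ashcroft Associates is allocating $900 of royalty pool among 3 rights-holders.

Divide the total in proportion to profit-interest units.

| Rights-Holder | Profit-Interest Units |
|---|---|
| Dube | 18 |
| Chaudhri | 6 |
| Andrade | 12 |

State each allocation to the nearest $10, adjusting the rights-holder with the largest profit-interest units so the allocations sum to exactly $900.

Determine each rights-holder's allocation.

Dube: $450 | Chaudhri: $150 | Andrade: $300

Sum of profit-interest units: 18 + 6 + 12 = 36.
Unrounded shares: Dube 450.00; Chaudhri 150.00; Andrade 300.00.
Rounded to nearest $10: Dube $450; Chaudhri $150; Andrade $300. Sum = $900.
Sum already equals the total — no adjustment.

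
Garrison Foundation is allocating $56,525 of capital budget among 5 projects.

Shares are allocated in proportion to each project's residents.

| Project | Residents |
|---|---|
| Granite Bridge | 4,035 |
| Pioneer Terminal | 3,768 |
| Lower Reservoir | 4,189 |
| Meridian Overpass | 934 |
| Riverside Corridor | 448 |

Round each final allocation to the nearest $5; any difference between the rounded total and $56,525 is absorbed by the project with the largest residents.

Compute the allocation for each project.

Residents total: 13,374.
Proportional shares: Granite Bridge 4,035/13,374 × $56,525 = 17,053.86; Pioneer Terminal 3,768/13,374 × $56,525 = 15,925.39; Lower Reservoir 4,189/13,374 × $56,525 = 17,704.74; Meridian Overpass 934/13,374 × $56,525 = 3,947.54; Riverside Corridor 448/13,374 × $56,525 = 1,893.46.
After rounding ($5): Granite Bridge $17,055; Pioneer Terminal $15,925; Lower Reservoir $17,705; Meridian Overpass $3,950; Riverside Corridor $1,895. Sum = $56,530.
Difference $56,525 − $56,530 = −$5 applied to largest residents (Lower Reservoir): Lower Reservoir becomes $17,700.

Granite Bridge: $17,055 · Pioneer Terminal: $15,925 · Lower Reservoir: $17,700 · Meridian Overpass: $3,950 · Riverside Corridor: $1,895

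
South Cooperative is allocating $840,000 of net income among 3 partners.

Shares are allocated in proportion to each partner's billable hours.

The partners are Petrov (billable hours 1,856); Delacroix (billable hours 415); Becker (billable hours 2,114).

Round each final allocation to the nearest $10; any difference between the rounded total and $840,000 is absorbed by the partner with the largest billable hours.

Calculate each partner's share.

Billable hours total: 1,856 + 415 + 2,114 = 4,385.
Proportional shares: Petrov 355,539.34; Delacroix 79,498.29; Becker 404,962.37.
Rounded to nearest $10: Petrov $355,540; Delacroix $79,500; Becker $404,960. Sum = $840,000.
Sum already equals the total — no adjustment.

Petrov: $355,540; Delacroix: $79,500; Becker: $404,960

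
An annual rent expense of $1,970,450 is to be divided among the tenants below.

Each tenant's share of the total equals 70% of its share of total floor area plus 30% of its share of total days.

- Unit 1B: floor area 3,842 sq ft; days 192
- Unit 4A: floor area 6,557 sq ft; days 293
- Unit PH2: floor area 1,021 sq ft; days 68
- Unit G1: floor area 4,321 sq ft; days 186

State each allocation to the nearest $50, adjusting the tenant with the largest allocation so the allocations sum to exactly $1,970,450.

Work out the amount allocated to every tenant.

Unit 1B: $490,250 · Unit 4A: $808,950 · Unit PH2: $143,850 · Unit G1: $527,400

Floor area total 15,741; days total 739.
Combined weights (70% floor area + 30% days): Unit 1B 0.2488; Unit 4A 0.4105; Unit PH2 0.0730; Unit G1 0.2677.
Raw shares: Unit 1B 490,240.77; Unit 4A 808,935.47; Unit PH2 143,859.78; Unit G1 527,413.98.
After rounding ($50): Unit 1B $490,250; Unit 4A $808,950; Unit PH2 $143,850; Unit G1 $527,400. Sum = $1,970,450.
Sum already equals the total — no adjustment.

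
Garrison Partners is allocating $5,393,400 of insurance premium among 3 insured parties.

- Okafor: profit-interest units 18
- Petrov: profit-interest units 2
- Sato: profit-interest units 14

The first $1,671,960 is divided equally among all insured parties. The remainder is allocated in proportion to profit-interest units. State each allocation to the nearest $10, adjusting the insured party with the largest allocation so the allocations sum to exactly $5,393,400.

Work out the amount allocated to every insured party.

$1,671,960 shared equally gives $557,320 per insured party.
Remainder $3,721,440 by profit-interest units (total 34): Okafor 1,970,174.12 → $1,970,170; Petrov 218,908.24 → $218,910; Sato 1,532,357.65 → $1,532,360.
Totals: Okafor $557,320 + $1,970,170 = $2,527,490; Petrov $557,320 + $218,910 = $776,230; Sato $557,320 + $1,532,360 = $2,089,680.

Okafor: $2,527,490 · Petrov: $776,230 · Sato: $2,089,680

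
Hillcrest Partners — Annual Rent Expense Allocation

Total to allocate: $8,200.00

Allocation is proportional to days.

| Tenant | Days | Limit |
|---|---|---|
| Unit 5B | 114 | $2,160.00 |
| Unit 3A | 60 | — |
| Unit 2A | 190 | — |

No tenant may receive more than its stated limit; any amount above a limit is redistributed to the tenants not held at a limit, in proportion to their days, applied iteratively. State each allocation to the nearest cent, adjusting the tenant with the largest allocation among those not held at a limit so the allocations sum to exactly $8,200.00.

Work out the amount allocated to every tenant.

Combined days = 364.
Unconstrained shares: Unit 5B 2,568.1319; Unit 3A 1,351.6484; Unit 2A 4,280.2198.
Capped: Unit 5B ($2,160.00); remaining pool $6,040.00 reallocated over remaining days 250.
Shares after redistribution: Unit 3A 1,449.6000 → $1,449.60; Unit 2A 4,590.4000 → $4,590.40.

Unit 5B: $2,160.00 | Unit 3A: $1,449.60 | Unit 2A: $4,590.40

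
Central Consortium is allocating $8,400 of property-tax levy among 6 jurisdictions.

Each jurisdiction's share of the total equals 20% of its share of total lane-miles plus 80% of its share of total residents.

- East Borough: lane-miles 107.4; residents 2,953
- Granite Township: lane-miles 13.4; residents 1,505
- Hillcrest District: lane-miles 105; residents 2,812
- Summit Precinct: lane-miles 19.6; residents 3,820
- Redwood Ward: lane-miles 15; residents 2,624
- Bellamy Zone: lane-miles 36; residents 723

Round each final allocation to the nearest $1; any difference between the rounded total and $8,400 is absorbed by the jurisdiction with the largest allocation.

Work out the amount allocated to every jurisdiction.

East Borough: $1,984; Granite Township: $776; Hillcrest District: $1,904; Summit Precinct: $1,889; Redwood Ward: $1,306; Bellamy Zone: $541

Totals — lane-miles 296.4, residents 14,437.
Combined weights (20% lane-miles + 80% residents): East Borough 0.2361; Granite Township 0.0924; Hillcrest District 0.2267; Summit Precinct 0.2249; Redwood Ward 0.1555; Bellamy Zone 0.0644.
Pro-rata amounts: East Borough 1,983.28; Granite Township 776.48; Hillcrest District 1,904.05; Summit Precinct 1,889.19; Redwood Ward 1,306.42; Bellamy Zone 540.58.
After rounding ($1): East Borough $1,983; Granite Township $776; Hillcrest District $1,904; Summit Precinct $1,889; Redwood Ward $1,306; Bellamy Zone $541. Sum = $8,399.
Difference $8,400 − $8,399 = +$1 applied to largest allocation (East Borough): East Borough becomes $1,984.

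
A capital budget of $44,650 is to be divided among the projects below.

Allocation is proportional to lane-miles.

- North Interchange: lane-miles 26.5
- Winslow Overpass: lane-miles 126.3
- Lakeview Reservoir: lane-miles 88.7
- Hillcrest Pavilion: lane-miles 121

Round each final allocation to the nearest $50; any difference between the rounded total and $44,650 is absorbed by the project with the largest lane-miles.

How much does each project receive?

Total lane-miles = 26.5 + 126.3 + 88.7 + 121 = 362.5.
Unrounded shares: North Interchange 3,264.07; Winslow Overpass 15,556.68; Lakeview Reservoir 10,925.39; Hillcrest Pavilion 14,903.86.
At nearest $50: North Interchange $3,250; Winslow Overpass $15,550; Lakeview Reservoir $10,950; Hillcrest Pavilion $14,900. Sum = $44,650.
Sum already equals the total — no adjustment.

North Interchange: $3,250; Winslow Overpass: $15,550; Lakeview Reservoir: $10,950; Hillcrest Pavilion: $14,900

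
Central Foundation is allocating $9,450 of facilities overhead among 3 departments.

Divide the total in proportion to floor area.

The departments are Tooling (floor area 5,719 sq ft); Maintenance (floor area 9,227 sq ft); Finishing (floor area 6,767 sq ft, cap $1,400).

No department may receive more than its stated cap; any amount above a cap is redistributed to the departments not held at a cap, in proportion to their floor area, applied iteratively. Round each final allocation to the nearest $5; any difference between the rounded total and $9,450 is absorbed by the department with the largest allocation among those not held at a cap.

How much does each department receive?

Floor area total: 21,713.
Pro-rata shares before constraints: Tooling 2,489.04; Maintenance 4,015.80; Finishing 2,945.15.
Held at cap: Finishing ($1,400); balance $8,050 reallocated over remaining floor area 14,946.
Redistributed shares: Tooling 3,080.29 → $3,080; Maintenance 4,969.71 → $4,970.

Tooling: $3,080 · Maintenance: $4,970 · Finishing: $1,400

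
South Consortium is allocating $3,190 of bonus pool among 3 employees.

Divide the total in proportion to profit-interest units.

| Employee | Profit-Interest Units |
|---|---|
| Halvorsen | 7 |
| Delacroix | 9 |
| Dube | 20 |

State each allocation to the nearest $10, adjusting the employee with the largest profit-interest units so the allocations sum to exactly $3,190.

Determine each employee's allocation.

Sum of profit-interest units: 7 + 9 + 20 = 36.
Raw shares: Halvorsen 620.28; Delacroix 797.50; Dube 1,772.22.
At nearest $10: Halvorsen $620; Delacroix $800; Dube $1,770. Sum = $3,190.
Rounded total matches; no reconciliation needed.

Halvorsen: $620 · Delacroix: $800 · Dube: $1,770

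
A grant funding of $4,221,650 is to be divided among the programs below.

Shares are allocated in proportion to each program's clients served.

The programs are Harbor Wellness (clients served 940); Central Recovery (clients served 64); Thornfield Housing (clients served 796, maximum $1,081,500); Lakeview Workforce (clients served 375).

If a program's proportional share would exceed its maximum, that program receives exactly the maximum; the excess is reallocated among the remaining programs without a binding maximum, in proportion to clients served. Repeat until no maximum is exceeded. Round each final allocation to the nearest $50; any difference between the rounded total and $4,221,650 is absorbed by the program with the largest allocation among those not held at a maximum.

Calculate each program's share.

Combined clients served = 2,175.
Proportional shares (ignoring caps): Harbor Wellness 1,824,529.20; Central Recovery 124,223.26; Thornfield Housing 1,545,026.85; Lakeview Workforce 727,870.69.
Held at cap: Thornfield Housing ($1,081,500); residual $3,140,150 reallocated over remaining clients served 1,379.
Shares after redistribution: Harbor Wellness 2,140,493.84 → $2,140,500; Central Recovery 145,735.75 → $145,750; Lakeview Workforce 853,920.41 → $853,900.

Harbor Wellness: $2,140,500 · Central Recovery: $145,750 · Thornfield Housing: $1,081,500 · Lakeview Workforce: $853,900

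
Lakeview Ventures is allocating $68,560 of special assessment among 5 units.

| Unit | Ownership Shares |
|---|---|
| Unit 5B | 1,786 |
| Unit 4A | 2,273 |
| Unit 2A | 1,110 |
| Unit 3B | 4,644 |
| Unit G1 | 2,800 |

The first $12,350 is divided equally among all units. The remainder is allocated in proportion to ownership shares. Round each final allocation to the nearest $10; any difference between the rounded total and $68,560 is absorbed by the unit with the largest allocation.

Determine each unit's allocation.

$12,350 shared equally gives $2,470 per unit.
Remainder $56,210 by ownership shares (total 12,613): Unit 5B 7,959.33 → $7,960; Unit 4A 10,129.65 → $10,130; Unit 2A 4,946.73 → $4,950; Unit 3B 20,696.05 → $20,700; Unit G1 12,478.24 → $12,480.
Rounding difference −$10 on remainder applied to Unit 3B.
Totals: Unit 5B $2,470 + $7,960 = $10,430; Unit 4A $2,470 + $10,130 = $12,600; Unit 2A $2,470 + $4,950 = $7,420; Unit 3B $2,470 + $20,690 = $23,160; Unit G1 $2,470 + $12,480 = $14,950.

Unit 5B: $10,430 | Unit 4A: $12,600 | Unit 2A: $7,420 | Unit 3B: $23,160 | Unit G1: $14,950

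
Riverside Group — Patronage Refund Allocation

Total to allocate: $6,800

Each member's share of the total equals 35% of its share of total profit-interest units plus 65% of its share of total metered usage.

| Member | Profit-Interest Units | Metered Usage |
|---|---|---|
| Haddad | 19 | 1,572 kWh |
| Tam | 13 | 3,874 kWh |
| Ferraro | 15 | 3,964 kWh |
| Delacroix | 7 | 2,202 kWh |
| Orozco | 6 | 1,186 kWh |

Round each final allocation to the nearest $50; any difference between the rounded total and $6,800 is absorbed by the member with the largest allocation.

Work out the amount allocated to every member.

Profit-interest units total 60; metered usage total 12,798.
Composite weights (35% profit-interest units + 65% metered usage): Haddad 0.1907; Tam 0.2726; Ferraro 0.2888; Delacroix 0.1527; Orozco 0.0952.
Raw shares: Haddad 1,296.58; Tam 1,853.62; Ferraro 1,964.03; Delacroix 1,038.16; Orozco 647.60.
Rounded to nearest $50: Haddad $1,300; Tam $1,850; Ferraro $1,950; Delacroix $1,050; Orozco $650. Sum = $6,800.
Sum already equals the total — no adjustment.

Haddad: $1,300 · Tam: $1,850 · Ferraro: $1,950 · Delacroix: $1,050 · Orozco: $650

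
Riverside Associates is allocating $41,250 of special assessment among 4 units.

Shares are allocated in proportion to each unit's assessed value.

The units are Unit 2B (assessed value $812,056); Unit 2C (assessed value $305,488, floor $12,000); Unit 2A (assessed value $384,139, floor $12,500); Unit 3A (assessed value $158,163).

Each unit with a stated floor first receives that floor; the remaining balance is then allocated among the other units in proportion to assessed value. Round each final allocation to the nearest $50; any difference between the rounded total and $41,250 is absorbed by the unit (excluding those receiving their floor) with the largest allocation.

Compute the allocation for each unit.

Minimums first: Unit 2C $12,000; Unit 2A $12,500. Balance $16,750.
Balance split over remaining assessed value 970,219: Unit 2B 14,019.45 → $14,000; Unit 3A 2,730.55 → $2,750.

Unit 2B: $14,000 | Unit 2C: $12,000 | Unit 2A: $12,500 | Unit 3A: $2,750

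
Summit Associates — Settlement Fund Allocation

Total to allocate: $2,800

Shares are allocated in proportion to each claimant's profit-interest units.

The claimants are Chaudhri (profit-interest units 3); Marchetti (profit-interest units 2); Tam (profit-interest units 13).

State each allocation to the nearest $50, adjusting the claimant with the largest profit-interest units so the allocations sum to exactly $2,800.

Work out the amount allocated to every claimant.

Chaudhri: $450 | Marchetti: $300 | Tam: $2,050

Total profit-interest units = 18.
Unrounded shares: Chaudhri 3/18 × $2,800 = 466.67; Marchetti 2/18 × $2,800 = 311.11; Tam 13/18 × $2,800 = 2,022.22.
Rounded to nearest $50: Chaudhri $450; Marchetti $300; Tam $2,000. Sum = $2,750.
Difference $2,800 − $2,750 = +$50 applied to largest profit-interest units (Tam): Tam becomes $2,050.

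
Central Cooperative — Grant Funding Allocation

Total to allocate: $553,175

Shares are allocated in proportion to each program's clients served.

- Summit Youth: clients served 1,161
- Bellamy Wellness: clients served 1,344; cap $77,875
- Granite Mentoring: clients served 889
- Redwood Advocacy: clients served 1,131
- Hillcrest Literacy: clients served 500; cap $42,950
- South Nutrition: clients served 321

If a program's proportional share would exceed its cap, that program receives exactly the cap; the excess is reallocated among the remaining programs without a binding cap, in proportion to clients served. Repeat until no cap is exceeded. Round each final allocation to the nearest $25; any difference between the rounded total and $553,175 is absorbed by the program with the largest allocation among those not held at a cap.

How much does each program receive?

Combined clients served = 5,346.
Unconstrained shares: Summit Youth 120,133.96; Bellamy Wellness 139,069.81; Granite Mentoring 91,988.88; Redwood Advocacy 117,029.73; Hillcrest Literacy 51,737.28; South Nutrition 33,215.33.
Held at cap: Bellamy Wellness ($77,875), Hillcrest Literacy ($42,950); residual $432,350 reallocated over remaining clients served 3,502.
Redistributed shares: Summit Youth 143,334.77 → $143,325; Granite Mentoring 109,754.18 → $109,750; Redwood Advocacy 139,631.03 → $139,625; South Nutrition 39,630.03 → $39,625.
Rounding difference +$25 applied to Summit Youth → $143,350.

Summit Youth: $143,350; Bellamy Wellness: $77,875; Granite Mentoring: $109,750; Redwood Advocacy: $139,625; Hillcrest Literacy: $42,950; South Nutrition: $39,625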